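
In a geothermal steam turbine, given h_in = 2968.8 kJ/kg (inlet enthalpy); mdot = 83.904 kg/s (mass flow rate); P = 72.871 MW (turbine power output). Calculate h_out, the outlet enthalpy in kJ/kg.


h_out = h_in - P * 1000 / mdot
h_out = 2968.8 - 72.871 * 1000 / 83.904
h_out = 2100.3 kJ/kg


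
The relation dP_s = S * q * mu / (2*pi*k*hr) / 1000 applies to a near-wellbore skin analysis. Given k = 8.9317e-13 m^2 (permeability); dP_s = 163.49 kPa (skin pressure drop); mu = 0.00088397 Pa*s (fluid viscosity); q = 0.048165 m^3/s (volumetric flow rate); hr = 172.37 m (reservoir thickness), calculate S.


S = dP_s * 1000 * 2*pi*k*hr / (q*mu)
S = 163.49 * 1000 * 2*pi*8.9317e-13*172.37 / (0.048165*0.00088397)
S = 3.7145


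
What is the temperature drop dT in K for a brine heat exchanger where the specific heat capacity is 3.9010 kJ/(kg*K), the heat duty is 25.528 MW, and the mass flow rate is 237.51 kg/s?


dT = Q * 1000 / (mdot * cp)
dT = 25.528 * 1000 / (237.51 * 3.9010)
dT = 27.552 K


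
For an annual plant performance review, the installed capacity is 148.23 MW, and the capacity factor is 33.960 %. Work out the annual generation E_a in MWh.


E_a = CF / 100 * cap * 8760
E_a = 33.960 / 100 * 148.23 * 8760
E_a = 4.4097e+05 MWh


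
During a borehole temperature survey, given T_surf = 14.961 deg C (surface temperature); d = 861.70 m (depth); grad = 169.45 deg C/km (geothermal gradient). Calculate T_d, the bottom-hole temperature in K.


T_d = T_surf + grad * d / 1000
T_d = 14.961 + 169.45 * 861.70 / 1000
T_d = 160.9761 deg C
Convert to K: 160.9761 + 273.15 = 434.13 K
T_d = 434.13 K


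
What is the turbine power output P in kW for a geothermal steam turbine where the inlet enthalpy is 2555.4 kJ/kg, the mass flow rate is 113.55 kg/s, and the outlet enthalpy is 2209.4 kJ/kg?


P = mdot * (h_in - h_out) / 1000
P = 113.55 * (2555.4 - 2209.4) / 1000
P = 39.28830 MW
Convert: 39.28830 MW * 1000.0 = 39288 kW
P = 39288 kW


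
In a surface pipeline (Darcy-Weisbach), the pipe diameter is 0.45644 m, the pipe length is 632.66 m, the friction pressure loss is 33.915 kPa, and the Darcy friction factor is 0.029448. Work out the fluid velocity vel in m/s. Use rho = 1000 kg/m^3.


vel = sqrt(dP*1000*2*D / (f*L*rho))
vel = sqrt(33.915*1000*2*0.45644 / (0.029448*632.66*1000))
vel = 1.2891 m/s


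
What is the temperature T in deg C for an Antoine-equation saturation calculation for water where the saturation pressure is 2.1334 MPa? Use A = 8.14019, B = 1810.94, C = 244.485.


T = B / (A - log10(P_sat * 760 / 0.101325)) - C
T = 1810.94 / (8.14019 - log10(2.1334 * 760 / 0.101325)) - 244.485
T = 215.61 deg C


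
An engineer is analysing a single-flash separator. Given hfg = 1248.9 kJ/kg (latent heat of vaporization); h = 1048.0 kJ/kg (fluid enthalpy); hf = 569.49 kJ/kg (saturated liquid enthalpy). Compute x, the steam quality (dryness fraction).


x = (h - hf) / hfg
x = (1048.0 - 569.49) / 1248.9
x = 0.38315


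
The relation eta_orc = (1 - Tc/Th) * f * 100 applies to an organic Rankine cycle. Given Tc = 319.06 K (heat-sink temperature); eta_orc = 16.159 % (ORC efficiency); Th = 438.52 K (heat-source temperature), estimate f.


f = (eta_orc/100) / (1 - Tc/Th)
f = (16.159/100) / (1 - 319.06/438.52)
f = 0.59317


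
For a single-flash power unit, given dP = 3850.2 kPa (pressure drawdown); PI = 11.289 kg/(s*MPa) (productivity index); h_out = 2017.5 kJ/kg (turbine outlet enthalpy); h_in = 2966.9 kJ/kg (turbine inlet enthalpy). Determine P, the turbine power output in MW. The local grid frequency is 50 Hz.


Step 1: mdot = PI * dP / 1000 = 11.289 * 3850.2 / 1000 = 43.46491 kg/s
Step 2: P = mdot*(h_in - h_out)/1000 = 43.46491*(2966.9 - 2017.5)/1000 = 41.266 MW
P = 41.266 MW


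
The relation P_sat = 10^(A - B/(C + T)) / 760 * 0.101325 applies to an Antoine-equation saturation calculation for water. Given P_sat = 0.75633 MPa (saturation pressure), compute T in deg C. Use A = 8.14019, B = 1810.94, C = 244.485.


T = B / (A - log10(P_sat * 760 / 0.101325)) - C
T = 1810.94 / (8.14019 - log10(0.75633 * 760 / 0.101325)) - 244.485
T = 168.37 deg C


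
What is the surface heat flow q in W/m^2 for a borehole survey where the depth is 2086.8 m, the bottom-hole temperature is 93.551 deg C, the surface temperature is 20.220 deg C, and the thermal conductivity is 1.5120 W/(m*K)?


Step 1: grad = (T_d - T_surf)/d * 1000 = (93.551 - 20.22)/2086.8 * 1000 = 35.14041 deg C/km
Step 2: q = k * grad / 1000 = 1.512 * 35.14041 / 1000 = 0.053132 W/m^2
q = 0.053132 W/m^2


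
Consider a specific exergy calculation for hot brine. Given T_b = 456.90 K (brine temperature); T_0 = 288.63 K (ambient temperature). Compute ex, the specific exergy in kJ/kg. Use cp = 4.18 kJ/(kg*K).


ex = cp * ((T_b - T_0) - T_0 * ln(T_b/T_0))
ex = 4.18 * ((456.90 - 288.63) - 288.63 * ln(456.90/288.63))
ex = 149.21 kJ/kg


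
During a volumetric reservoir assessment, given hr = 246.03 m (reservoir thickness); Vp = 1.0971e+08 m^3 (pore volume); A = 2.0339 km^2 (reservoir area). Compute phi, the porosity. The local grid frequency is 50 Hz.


phi = Vp / (A * 1e6 * hr)
phi = 1.0971e+08 / (2.0339 * 1e6 * 246.03)
phi = 0.21924


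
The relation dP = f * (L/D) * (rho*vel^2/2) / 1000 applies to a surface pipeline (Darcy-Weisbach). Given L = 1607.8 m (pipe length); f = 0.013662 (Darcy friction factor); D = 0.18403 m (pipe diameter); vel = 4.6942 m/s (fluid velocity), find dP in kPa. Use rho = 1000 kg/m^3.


dP = f * (L/D) * (rho*vel^2/2) / 1000
dP = 0.013662 * (1607.8/0.18403) * (1000*4.6942^2/2) / 1000
dP = 1315.1 kPa


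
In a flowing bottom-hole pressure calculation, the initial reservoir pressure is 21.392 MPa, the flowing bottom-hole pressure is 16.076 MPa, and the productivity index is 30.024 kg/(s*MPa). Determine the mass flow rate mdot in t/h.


mdot = (P_i - P_wf) * PI
mdot = (21.392 - 16.076) * 30.024
mdot = 159.6076 kg/s
Convert: 159.6076 kg/s * 3.6 = 574.59 t/h
mdot = 574.59 t/h


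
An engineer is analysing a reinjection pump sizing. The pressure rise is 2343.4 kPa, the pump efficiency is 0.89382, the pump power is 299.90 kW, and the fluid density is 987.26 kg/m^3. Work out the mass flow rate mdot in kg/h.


mdot = P_pump * rho * eta / dP
mdot = 299.90 * 987.26 * 0.89382 / 2343.4
mdot = 112.9306 kg/s
Convert: 112.9306 kg/s * 3600.0 = 4.0655e+05 kg/h
mdot = 4.0655e+05 kg/h


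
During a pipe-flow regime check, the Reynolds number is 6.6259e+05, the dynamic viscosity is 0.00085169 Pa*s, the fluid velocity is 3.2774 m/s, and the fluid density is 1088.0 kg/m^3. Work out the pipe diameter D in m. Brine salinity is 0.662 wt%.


D = Re * mu / (rho * vel)
D = 6.6259e+05 * 0.00085169 / (1088.0 * 3.2774)
D = 0.15826 m


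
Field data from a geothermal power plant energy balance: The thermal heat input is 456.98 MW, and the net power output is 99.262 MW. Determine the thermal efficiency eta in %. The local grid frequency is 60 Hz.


eta = W_net / Q_in * 100
eta = 99.262 / 456.98 * 100
eta = 21.721 %


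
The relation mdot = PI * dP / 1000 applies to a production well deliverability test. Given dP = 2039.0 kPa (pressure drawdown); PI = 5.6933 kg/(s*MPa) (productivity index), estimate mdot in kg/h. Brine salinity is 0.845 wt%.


mdot = PI * dP / 1000
mdot = 5.6933 * 2039.0 / 1000
mdot = 11.60864 kg/s
Convert: 11.60864 kg/s * 3600.0 = 41791 kg/h
mdot = 41791 kg/h


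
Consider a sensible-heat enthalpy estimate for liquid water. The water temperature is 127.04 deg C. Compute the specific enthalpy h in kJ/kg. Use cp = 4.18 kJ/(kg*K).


h = cp * T
h = 4.18 * 127.04
h = 531.03 kJ/kg


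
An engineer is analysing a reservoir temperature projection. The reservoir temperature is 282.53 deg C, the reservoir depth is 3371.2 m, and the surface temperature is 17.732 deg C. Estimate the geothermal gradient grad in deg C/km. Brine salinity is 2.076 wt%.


grad = (T_res - T_surf) / d * 1000
grad = (282.53 - 17.732) / 3371.2 * 1000
grad = 78.547 deg C/km


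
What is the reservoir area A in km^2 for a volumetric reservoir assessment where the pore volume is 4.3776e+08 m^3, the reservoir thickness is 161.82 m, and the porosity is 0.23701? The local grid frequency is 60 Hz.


A = Vp / (1e6 * hr * phi)
A = 4.3776e+08 / (1e6 * 161.82 * 0.23701)
A = 11.414 km^2


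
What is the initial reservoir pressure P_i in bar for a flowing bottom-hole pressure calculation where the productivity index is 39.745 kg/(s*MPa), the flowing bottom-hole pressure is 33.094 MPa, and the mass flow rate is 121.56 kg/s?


P_i = P_wf + mdot / PI
P_i = 33.094 + 121.56 / 39.745
P_i = 36.15250 MPa
Convert: 36.15250 MPa * 10.0 = 361.53 bar
P_i = 361.53 bar


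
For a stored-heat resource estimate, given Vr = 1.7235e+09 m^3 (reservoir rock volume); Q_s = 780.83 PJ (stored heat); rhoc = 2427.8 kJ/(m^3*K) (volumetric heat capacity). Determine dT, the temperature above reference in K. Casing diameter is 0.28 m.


dT = Q_s * 1e12 / (Vr * rhoc)
dT = 780.83 * 1e12 / (1.7235e+09 * 2427.8)
dT = 186.61 K


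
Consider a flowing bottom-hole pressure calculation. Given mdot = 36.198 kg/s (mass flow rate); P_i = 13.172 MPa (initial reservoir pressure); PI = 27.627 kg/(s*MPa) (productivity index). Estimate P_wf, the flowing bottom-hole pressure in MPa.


P_wf = P_i - mdot / PI
P_wf = 13.172 - 36.198 / 27.627
P_wf = 11.862 MPa


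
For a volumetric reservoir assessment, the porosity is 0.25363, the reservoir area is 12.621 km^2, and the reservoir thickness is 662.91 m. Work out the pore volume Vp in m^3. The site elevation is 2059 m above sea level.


Vp = A * 1e6 * hr * phi
Vp = 12.621 * 1e6 * 662.91 * 0.25363
Vp = 2.1220e+09 m^3


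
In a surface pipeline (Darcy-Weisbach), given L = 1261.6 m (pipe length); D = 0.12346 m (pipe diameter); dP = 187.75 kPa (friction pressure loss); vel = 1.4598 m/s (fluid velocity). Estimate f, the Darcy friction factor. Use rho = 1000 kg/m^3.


f = dP*1000 / ((L/D)*(rho*vel^2/2))
f = 187.75*1000 / ((1261.6/0.12346)*(1000*1.4598^2/2))
f = 0.017244


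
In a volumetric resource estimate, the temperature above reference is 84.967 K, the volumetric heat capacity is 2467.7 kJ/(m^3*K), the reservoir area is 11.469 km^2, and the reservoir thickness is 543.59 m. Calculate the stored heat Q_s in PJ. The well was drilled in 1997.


Step 1: Vr = A*1e6*hr = 11.469*1e6*543.59 = 6.234434e+09 m^3
Step 2: Q_s = Vr*rhoc*dT/1e12 = 6.234434e+09*2467.7*84.967/1e12 = 1307.2 PJ
Q_s = 1307.2 PJ


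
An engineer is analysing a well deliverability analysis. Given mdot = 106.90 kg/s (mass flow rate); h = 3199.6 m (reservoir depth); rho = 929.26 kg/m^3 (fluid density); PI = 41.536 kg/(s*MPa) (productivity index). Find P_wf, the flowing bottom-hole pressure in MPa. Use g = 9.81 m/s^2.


Step 1: P_i = rho*g*h/1e6 = 929.26*9.81*3199.6/1e6 = 29.16768 MPa
Step 2: P_wf = P_i - mdot/PI = 29.16768 - 106.9/41.536 = 26.594 MPa
P_wf = 26.594 MPa


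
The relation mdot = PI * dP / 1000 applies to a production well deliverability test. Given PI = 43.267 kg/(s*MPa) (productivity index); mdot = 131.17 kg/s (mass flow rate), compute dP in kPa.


dP = mdot * 1000 / PI
dP = 131.17 * 1000 / 43.267
dP = 3031.6 kPa


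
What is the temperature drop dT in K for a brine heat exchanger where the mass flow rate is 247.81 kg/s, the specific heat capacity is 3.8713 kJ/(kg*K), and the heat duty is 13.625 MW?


dT = Q * 1000 / (mdot * cp)
dT = 13.625 * 1000 / (247.81 * 3.8713)
dT = 14.202 K


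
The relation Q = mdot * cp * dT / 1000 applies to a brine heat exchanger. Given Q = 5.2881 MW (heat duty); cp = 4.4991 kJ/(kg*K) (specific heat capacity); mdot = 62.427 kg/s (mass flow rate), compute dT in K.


dT = Q * 1000 / (mdot * cp)
dT = 5.2881 * 1000 / (62.427 * 4.4991)
dT = 18.828 K


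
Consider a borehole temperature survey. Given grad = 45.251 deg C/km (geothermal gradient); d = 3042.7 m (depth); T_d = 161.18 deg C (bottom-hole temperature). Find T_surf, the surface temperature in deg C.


T_surf = T_d - grad * d / 1000
T_surf = 161.18 - 45.251 * 3042.7 / 1000
T_surf = 23.495 deg C


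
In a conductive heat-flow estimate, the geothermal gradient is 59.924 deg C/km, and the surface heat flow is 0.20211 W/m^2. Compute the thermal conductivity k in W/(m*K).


k = q * 1000 / grad
k = 0.20211 * 1000 / 59.924
k = 3.3728 W/(m*K)


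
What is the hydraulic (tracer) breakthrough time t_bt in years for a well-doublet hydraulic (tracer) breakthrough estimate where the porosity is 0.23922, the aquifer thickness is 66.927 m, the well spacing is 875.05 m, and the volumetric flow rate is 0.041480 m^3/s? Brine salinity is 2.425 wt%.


t_bt = pi * hr * phi * L^2 / (3 * Qv) / (365.25*86400)
t_bt = pi * 66.927 * 0.23922 * 875.05^2 / (3 * 0.041480) / (365.25*86400)
t_bt = 9.8073 years


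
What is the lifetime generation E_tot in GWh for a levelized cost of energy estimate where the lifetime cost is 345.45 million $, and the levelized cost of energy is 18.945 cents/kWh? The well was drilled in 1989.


E_tot = C_tot / LCOE * 100
E_tot = 345.45 / 18.945 * 100
E_tot = 1823.4 GWh


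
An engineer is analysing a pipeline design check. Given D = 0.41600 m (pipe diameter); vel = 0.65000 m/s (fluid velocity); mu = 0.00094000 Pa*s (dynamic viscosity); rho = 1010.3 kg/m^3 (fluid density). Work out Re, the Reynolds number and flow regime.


Step 1: Re = rho*vel*D/mu = 1010.3*0.65*0.416/0.00094 = 2.9062e+05
Step 2: Re = 2.9062e+05 > 4000, so flow is turbulent.
Re = 2.9062e+05 (turbulent)


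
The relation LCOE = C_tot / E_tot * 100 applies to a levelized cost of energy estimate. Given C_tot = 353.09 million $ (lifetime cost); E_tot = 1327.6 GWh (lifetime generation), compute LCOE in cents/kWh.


LCOE = C_tot / E_tot * 100
LCOE = 353.09 / 1327.6 * 100
LCOE = 26.596 cents/kWh


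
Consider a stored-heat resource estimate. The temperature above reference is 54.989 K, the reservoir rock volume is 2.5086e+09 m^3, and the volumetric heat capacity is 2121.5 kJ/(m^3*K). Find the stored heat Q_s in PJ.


Q_s = Vr * rhoc * dT / 1e12
Q_s = 2.5086e+09 * 2121.5 * 54.989 / 1e12
Q_s = 292.65 PJ


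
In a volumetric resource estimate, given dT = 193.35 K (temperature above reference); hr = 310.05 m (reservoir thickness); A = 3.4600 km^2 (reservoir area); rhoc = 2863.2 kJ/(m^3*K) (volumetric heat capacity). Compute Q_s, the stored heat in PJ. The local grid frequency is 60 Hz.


Step 1: Vr = A*1e6*hr = 3.46*1e6*310.05 = 1.072773e+09 m^3
Step 2: Q_s = Vr*rhoc*dT/1e12 = 1.072773e+09*2863.2*193.35/1e12 = 593.89 PJ
Q_s = 593.89 PJ


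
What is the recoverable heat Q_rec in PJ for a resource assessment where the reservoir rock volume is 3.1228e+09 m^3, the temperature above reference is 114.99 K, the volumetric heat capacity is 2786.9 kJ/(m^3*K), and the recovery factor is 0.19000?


Step 1: Q_s = Vr*rhoc*dT/1e12 = 3.1228e+09*2786.9*114.99/1e12 = 1000.750 PJ
Step 2: Q_rec = Q_s * RF = 1000.750 * 0.19 = 190.14 PJ
Q_rec = 190.14 PJ


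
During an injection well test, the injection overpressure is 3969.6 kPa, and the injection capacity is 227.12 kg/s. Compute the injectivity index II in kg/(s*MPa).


II = mdot * 1000 / dP
II = 227.12 * 1000 / 3969.6
II = 57.215 kg/(s*MPa)


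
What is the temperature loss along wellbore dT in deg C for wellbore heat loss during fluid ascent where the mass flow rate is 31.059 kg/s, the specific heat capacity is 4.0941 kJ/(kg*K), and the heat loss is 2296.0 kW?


dT = Q_loss / (mdot * cp)
dT = 2296.0 / (31.059 * 4.0941)
dT = 18.05618 K
Convert (temperature difference, 1 K = 1 deg C): 18.05618 K = 18.05618 deg C
dT = 18.056 deg C


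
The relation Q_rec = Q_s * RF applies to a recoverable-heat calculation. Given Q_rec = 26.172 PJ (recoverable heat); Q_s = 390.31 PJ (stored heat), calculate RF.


RF = Q_rec / Q_s
RF = 26.172 / 390.31
RF = 0.067054


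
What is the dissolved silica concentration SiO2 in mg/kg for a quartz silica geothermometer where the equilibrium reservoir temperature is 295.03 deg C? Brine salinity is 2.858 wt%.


SiO2 = 10^(5.19 - 1309/(T_eq + 273.15))
SiO2 = 10^(5.19 - 1309/(295.03 + 273.15))
SiO2 = 769.40 mg/kg


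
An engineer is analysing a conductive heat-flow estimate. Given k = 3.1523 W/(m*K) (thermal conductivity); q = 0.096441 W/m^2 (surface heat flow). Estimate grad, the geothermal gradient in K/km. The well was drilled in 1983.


grad = q * 1000 / k
grad = 0.096441 * 1000 / 3.1523
grad = 30.59385 deg C/km
Convert: 30.59385 deg C/km * 1.0 = 30.594 K/km
grad = 30.594 K/km


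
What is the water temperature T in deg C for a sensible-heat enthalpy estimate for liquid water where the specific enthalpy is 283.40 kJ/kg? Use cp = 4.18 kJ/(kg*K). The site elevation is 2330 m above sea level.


T = h / cp
T = 283.40 / 4.18
T = 67.799 deg C


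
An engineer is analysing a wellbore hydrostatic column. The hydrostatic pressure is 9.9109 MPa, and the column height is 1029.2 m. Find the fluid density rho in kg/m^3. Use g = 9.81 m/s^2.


rho = P * 1e6 / (g * h)
rho = 9.9109 * 1e6 / (9.81 * 1029.2)
rho = 981.62 kg/m^3


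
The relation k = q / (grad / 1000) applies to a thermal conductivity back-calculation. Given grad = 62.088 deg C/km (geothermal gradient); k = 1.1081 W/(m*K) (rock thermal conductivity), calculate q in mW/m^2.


q = k * grad / 1000
q = 1.1081 * 62.088 / 1000
q = 0.06879971 W/m^2
Convert: 0.06879971 W/m^2 * 1000.0 = 68.800 mW/m^2
q = 68.800 mW/m^2


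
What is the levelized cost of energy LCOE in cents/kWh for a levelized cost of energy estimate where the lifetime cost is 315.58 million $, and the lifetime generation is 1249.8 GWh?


LCOE = C_tot / E_tot * 100
LCOE = 315.58 / 1249.8 * 100
LCOE = 25.250 cents/kWh


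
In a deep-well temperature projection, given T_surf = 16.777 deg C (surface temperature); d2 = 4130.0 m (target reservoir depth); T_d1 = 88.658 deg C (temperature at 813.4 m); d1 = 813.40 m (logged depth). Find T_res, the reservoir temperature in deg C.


Step 1: grad = (T_d1 - T_surf)/d1 * 1000 = (88.658 - 16.777)/813.4 * 1000 = 88.37104 deg C/km
Step 2: T_res = T_surf + grad*d2/1000 = 16.777 + 88.37104*4130.0/1000 = 381.75 deg C
T_res = 381.75 deg C


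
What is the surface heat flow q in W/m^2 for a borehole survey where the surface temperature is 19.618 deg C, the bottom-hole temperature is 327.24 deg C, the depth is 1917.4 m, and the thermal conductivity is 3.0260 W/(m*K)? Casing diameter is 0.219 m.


Step 1: grad = (T_d - T_surf)/d * 1000 = (327.24 - 19.618)/1917.4 * 1000 = 160.4371 deg C/km
Step 2: q = k * grad / 1000 = 3.026 * 160.4371 / 1000 = 0.48548 W/m^2
q = 0.48548 W/m^2


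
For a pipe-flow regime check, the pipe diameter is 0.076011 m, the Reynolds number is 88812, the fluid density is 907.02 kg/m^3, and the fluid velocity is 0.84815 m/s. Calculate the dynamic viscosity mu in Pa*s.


mu = rho * vel * D / Re
mu = 907.02 * 0.84815 * 0.076011 / 88812
mu = 0.00065841 Pa*s


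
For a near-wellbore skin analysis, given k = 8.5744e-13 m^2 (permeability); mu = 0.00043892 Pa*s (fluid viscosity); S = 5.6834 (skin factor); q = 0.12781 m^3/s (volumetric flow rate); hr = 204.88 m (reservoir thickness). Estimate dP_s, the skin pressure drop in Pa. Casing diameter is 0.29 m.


dP_s = S * q * mu / (2*pi*k*hr) / 1000
dP_s = 5.6834 * 0.12781 * 0.00043892 / (2*pi*8.5744e-13*204.88) / 1000
dP_s = 288.8519 kPa
Convert: 288.8519 kPa * 1000.0 = 2.8885e+05 Pa
dP_s = 2.8885e+05 Pa


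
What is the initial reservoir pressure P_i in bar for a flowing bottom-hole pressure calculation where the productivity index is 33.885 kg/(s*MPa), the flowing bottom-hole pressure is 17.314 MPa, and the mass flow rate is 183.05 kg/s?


P_i = P_wf + mdot / PI
P_i = 17.314 + 183.05 / 33.885
P_i = 22.71610 MPa
Convert: 22.71610 MPa * 10.0 = 227.16 bar
P_i = 227.16 bar


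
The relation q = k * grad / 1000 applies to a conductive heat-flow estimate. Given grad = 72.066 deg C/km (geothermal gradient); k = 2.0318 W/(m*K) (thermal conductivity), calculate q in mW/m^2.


q = k * grad / 1000
q = 2.0318 * 72.066 / 1000
q = 0.1464237 W/m^2
Convert: 0.1464237 W/m^2 * 1000.0 = 146.42 mW/m^2
q = 146.42 mW/m^2


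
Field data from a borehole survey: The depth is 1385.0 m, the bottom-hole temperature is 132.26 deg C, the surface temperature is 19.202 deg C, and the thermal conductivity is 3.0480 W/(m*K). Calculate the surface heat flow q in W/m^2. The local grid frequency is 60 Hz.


Step 1: grad = (T_d - T_surf)/d * 1000 = (132.26 - 19.202)/1385.0 * 1000 = 81.63032 deg C/km
Step 2: q = k * grad / 1000 = 3.048 * 81.63032 / 1000 = 0.24881 W/m^2
q = 0.24881 W/m^2


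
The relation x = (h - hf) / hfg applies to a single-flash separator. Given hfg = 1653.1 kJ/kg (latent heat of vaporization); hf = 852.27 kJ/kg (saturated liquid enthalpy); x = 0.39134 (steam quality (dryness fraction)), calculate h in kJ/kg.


h = hf + x * hfg
h = 852.27 + 0.39134 * 1653.1
h = 1499.2 kJ/kg


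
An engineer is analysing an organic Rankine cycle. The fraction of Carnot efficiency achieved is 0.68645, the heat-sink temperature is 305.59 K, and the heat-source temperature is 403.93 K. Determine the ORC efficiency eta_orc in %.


eta_orc = (1 - Tc/Th) * f * 100
eta_orc = (1 - 305.59/403.93) * 0.68645 * 100
eta_orc = 16.712 %


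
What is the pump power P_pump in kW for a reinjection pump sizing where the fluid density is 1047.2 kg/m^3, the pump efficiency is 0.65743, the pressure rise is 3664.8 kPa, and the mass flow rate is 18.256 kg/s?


P_pump = mdot * dP / (rho * eta)
P_pump = 18.256 * 3664.8 / (1047.2 * 0.65743)
P_pump = 97.180 kW


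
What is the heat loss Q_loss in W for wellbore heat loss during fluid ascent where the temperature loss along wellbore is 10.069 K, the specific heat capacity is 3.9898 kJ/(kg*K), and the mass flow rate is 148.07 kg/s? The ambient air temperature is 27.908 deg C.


Q_loss = mdot * cp * dT
Q_loss = 148.07 * 3.9898 * 10.069
Q_loss = 5948.460 kW
Convert: 5948.460 kW * 1000.0 = 5.9485e+06 W
Q_loss = 5.9485e+06 W


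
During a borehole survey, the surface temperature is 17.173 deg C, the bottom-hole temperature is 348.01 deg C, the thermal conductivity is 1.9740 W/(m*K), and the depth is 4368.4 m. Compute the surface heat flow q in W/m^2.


Step 1: grad = (T_d - T_surf)/d * 1000 = (348.01 - 17.173)/4368.4 * 1000 = 75.73414 deg C/km
Step 2: q = k * grad / 1000 = 1.974 * 75.73414 / 1000 = 0.14950 W/m^2
q = 0.14950 W/m^2


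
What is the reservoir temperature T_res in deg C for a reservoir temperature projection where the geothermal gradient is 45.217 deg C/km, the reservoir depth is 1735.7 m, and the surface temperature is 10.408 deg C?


T_res = T_surf + grad * d / 1000
T_res = 10.408 + 45.217 * 1735.7 / 1000
T_res = 88.891 deg C


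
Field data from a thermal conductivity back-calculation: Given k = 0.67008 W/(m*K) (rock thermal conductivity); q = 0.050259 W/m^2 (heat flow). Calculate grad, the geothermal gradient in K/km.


grad = q / k * 1000
grad = 0.050259 / 0.67008 * 1000
grad = 75.00448 deg C/km
Convert: 75.00448 deg C/km * 1.0 = 75.004 K/km
grad = 75.004 K/km


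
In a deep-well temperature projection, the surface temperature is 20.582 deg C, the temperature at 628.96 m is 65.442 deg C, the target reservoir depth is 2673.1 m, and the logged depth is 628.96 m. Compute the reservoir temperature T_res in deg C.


Step 1: grad = (T_d1 - T_surf)/d1 * 1000 = (65.442 - 20.582)/628.96 * 1000 = 71.32409 deg C/km
Step 2: T_res = T_surf + grad*d2/1000 = 20.582 + 71.32409*2673.1/1000 = 211.24 deg C
T_res = 211.24 deg C


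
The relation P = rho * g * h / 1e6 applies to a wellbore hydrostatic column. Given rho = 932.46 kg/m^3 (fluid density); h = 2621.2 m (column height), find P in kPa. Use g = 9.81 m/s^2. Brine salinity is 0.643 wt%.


P = rho * g * h / 1e6
P = 932.46 * 9.81 * 2621.2 / 1e6
P = 23.97725 MPa
Convert: 23.97725 MPa * 1000.0 = 23977 kPa
P = 23977 kPa


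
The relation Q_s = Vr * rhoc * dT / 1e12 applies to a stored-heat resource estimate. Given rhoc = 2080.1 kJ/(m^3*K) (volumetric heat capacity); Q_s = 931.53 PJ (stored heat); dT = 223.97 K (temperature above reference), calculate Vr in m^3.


Vr = Q_s * 1e12 / (rhoc * dT)
Vr = 931.53 * 1e12 / (2080.1 * 223.97)
Vr = 1.9995e+09 m^3


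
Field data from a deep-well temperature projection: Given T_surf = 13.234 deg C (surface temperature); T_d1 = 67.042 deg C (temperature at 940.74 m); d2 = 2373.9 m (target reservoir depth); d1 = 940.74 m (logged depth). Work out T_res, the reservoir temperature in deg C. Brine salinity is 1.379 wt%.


Step 1: grad = (T_d1 - T_surf)/d1 * 1000 = (67.042 - 13.234)/940.74 * 1000 = 57.19753 deg C/km
Step 2: T_res = T_surf + grad*d2/1000 = 13.234 + 57.19753*2373.9/1000 = 149.02 deg C
T_res = 149.02 deg C


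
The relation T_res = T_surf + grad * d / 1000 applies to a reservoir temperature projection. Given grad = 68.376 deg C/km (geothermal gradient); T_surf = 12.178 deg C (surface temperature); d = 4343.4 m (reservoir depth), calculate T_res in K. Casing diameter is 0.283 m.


T_res = T_surf + grad * d / 1000
T_res = 12.178 + 68.376 * 4343.4 / 1000
T_res = 309.1623 deg C
Convert to K: 309.1623 + 273.15 = 582.31 K
T_res = 582.31 K


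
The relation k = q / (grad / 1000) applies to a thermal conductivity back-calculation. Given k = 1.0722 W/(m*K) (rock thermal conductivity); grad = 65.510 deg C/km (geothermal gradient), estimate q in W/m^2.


q = k * grad / 1000
q = 1.0722 * 65.510 / 1000
q = 0.070240 W/m^2


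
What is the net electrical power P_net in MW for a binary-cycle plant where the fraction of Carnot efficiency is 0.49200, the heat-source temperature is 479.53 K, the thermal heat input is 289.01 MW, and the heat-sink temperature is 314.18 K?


Step 1: eta = (1 - Tc/Th)*f = (1 - 314.18/479.53)*0.492 = 0.1696499
Step 2: P_net = eta * Q_in = 0.1696499 * 289.01 = 49.031 MW
P_net = 49.031 MW


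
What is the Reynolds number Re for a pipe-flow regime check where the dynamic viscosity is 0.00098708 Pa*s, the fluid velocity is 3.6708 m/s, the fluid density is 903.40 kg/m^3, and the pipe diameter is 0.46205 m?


Re = rho * vel * D / mu
Re = 903.40 * 3.6708 * 0.46205 / 0.00098708
Re = 1.5523e+06


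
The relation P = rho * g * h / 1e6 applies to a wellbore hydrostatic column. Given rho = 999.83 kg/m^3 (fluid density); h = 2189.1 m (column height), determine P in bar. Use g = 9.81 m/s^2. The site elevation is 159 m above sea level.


P = rho * g * h / 1e6
P = 999.83 * 9.81 * 2189.1 / 1e6
P = 21.47142 MPa
Convert: 21.47142 MPa * 10.0 = 214.71 bar
P = 214.71 bar


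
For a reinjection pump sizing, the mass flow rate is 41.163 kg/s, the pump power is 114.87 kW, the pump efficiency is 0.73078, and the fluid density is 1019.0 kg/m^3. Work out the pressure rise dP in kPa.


dP = P_pump * rho * eta / mdot
dP = 114.87 * 1019.0 * 0.73078 / 41.163
dP = 2078.1 kPa


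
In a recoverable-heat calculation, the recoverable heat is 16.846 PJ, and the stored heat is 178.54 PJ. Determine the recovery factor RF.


RF = Q_rec / Q_s
RF = 16.846 / 178.54
RF = 0.094354


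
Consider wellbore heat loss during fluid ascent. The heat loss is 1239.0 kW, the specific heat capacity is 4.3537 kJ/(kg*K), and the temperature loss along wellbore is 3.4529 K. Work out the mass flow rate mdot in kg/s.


mdot = Q_loss / (cp * dT)
mdot = 1239.0 / (4.3537 * 3.4529)
mdot = 82.419 kg/s


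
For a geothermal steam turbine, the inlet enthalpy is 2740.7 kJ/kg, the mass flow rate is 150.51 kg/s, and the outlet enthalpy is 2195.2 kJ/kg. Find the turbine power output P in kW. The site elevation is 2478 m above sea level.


P = mdot * (h_in - h_out) / 1000
P = 150.51 * (2740.7 - 2195.2) / 1000
P = 82.10321 MW
Convert: 82.10321 MW * 1000.0 = 82103 kW
P = 82103 kW


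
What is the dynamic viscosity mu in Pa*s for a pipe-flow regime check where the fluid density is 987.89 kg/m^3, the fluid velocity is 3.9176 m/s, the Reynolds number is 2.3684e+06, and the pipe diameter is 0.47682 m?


mu = rho * vel * D / Re
mu = 987.89 * 3.9176 * 0.47682 / 2.3684e+06
mu = 0.00077916 Pa*s


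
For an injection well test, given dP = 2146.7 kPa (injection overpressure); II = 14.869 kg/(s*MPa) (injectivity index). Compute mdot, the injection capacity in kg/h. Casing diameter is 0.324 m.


mdot = II * dP / 1000
mdot = 14.869 * 2146.7 / 1000
mdot = 31.91928 kg/s
Convert: 31.91928 kg/s * 3600.0 = 1.1491e+05 kg/h
mdot = 1.1491e+05 kg/h


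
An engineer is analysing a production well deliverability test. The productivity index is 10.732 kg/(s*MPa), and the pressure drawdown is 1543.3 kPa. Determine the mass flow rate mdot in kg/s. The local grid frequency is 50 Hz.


mdot = PI * dP / 1000
mdot = 10.732 * 1543.3 / 1000
mdot = 16.563 kg/s


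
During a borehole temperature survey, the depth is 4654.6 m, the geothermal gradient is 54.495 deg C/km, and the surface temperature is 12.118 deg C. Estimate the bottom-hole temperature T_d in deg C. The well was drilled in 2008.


T_d = T_surf + grad * d / 1000
T_d = 12.118 + 54.495 * 4654.6 / 1000
T_d = 265.77 deg C


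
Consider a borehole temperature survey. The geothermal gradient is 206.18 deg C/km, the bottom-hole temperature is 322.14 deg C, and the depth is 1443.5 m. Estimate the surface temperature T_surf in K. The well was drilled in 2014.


T_surf = T_d - grad * d / 1000
T_surf = 322.14 - 206.18 * 1443.5 / 1000
T_surf = 24.51917 deg C
Convert to K: 24.51917 + 273.15 = 297.67 K
T_surf = 297.67 K


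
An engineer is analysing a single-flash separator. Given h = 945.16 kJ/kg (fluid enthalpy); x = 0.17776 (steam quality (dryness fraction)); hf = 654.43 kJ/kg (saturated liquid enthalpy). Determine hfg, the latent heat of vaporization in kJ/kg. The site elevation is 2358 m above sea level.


hfg = (h - hf) / x
hfg = (945.16 - 654.43) / 0.17776
hfg = 1635.5 kJ/kg


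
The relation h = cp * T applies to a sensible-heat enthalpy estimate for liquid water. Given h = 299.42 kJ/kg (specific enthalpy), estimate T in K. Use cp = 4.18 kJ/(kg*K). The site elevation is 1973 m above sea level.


T = h / cp
T = 299.42 / 4.18
T = 71.63158 deg C
Convert to K: 71.63158 + 273.15 = 344.78 K
T = 344.78 K


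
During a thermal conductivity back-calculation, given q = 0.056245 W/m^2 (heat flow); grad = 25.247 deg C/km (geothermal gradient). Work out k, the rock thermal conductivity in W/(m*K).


k = q / (grad / 1000)
k = 0.056245 / (25.247 / 1000)
k = 2.2278 W/(m*K)


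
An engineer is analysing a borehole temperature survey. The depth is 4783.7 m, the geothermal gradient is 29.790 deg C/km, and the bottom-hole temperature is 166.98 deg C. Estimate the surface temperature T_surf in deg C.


T_surf = T_d - grad * d / 1000
T_surf = 166.98 - 29.790 * 4783.7 / 1000
T_surf = 24.474 deg C


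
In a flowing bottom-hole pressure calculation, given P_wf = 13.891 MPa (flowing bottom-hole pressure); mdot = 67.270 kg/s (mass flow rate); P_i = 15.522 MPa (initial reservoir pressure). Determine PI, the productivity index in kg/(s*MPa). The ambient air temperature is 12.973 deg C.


PI = mdot / (P_i - P_wf)
PI = 67.270 / (15.522 - 13.891)
PI = 41.245 kg/(s*MPa)


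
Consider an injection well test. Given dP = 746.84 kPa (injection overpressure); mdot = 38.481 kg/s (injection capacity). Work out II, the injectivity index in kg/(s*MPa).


II = mdot * 1000 / dP
II = 38.481 * 1000 / 746.84
II = 51.525 kg/(s*MPa)


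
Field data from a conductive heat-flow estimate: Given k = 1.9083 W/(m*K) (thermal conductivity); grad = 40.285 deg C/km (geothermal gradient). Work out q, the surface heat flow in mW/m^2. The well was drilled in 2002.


q = k * grad / 1000
q = 1.9083 * 40.285 / 1000
q = 0.07687587 W/m^2
Convert: 0.07687587 W/m^2 * 1000.0 = 76.876 mW/m^2
q = 76.876 mW/m^2


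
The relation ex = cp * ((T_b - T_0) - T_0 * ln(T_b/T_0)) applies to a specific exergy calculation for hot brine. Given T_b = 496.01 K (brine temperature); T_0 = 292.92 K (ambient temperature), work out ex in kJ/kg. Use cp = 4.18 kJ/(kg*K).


ex = cp * ((T_b - T_0) - T_0 * ln(T_b/T_0))
ex = 4.18 * ((496.01 - 292.92) - 292.92 * ln(496.01/292.92))
ex = 204.03 kJ/kg


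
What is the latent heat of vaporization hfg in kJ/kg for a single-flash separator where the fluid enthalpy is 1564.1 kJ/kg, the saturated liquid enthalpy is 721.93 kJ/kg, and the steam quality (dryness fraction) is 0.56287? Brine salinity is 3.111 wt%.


hfg = (h - hf) / x
hfg = (1564.1 - 721.93) / 0.56287
hfg = 1496.2 kJ/kg


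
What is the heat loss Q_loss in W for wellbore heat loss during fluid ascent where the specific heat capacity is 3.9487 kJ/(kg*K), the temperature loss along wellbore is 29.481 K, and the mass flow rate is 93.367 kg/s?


Q_loss = mdot * cp * dT
Q_loss = 93.367 * 3.9487 * 29.481
Q_loss = 10869.00 kW
Convert: 10869.00 kW * 1000.0 = 1.0869e+07 W
Q_loss = 1.0869e+07 W


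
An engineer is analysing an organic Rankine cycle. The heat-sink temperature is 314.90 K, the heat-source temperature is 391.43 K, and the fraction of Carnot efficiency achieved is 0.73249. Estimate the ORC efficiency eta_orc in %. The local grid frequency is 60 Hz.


eta_orc = (1 - Tc/Th) * f * 100
eta_orc = (1 - 314.90/391.43) * 0.73249 * 100
eta_orc = 14.321 %


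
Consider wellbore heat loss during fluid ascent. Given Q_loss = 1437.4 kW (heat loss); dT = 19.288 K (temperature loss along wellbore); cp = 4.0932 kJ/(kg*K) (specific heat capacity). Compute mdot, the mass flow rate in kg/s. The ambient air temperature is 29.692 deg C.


mdot = Q_loss / (cp * dT)
mdot = 1437.4 / (4.0932 * 19.288)
mdot = 18.207 kg/s


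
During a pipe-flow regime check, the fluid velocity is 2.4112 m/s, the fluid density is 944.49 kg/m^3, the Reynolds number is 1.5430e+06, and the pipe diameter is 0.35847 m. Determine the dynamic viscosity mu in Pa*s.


mu = rho * vel * D / Re
mu = 944.49 * 2.4112 * 0.35847 / 1.5430e+06
mu = 0.00052908 Pa*s


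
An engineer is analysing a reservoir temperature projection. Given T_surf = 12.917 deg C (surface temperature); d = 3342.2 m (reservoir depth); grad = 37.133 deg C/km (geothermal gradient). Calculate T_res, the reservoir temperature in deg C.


T_res = T_surf + grad * d / 1000
T_res = 12.917 + 37.133 * 3342.2 / 1000
T_res = 137.02 deg C


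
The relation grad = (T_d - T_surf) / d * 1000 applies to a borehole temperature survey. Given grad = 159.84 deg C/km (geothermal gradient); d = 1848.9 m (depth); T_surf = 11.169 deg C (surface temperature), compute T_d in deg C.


T_d = T_surf + grad * d / 1000
T_d = 11.169 + 159.84 * 1848.9 / 1000
T_d = 306.70 deg C


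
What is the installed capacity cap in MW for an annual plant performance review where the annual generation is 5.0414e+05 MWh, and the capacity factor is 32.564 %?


cap = E_a / (CF/100 * 8760)
cap = 5.0414e+05 / (32.564/100 * 8760)
cap = 176.73 MW


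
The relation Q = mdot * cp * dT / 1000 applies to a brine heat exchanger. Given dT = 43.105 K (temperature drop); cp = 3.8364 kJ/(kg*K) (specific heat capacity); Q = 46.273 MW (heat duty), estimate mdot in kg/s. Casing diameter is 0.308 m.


mdot = Q * 1000 / (cp * dT)
mdot = 46.273 * 1000 / (3.8364 * 43.105)
mdot = 279.82 kg/s


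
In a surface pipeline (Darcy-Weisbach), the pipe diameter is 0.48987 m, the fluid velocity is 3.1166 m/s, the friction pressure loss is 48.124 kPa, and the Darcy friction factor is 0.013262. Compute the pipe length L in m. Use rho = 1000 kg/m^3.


L = dP*1000*D / (f*rho*vel^2/2)
L = 48.124*1000*0.48987 / (0.013262*1000*3.1166^2/2)
L = 366.02 m


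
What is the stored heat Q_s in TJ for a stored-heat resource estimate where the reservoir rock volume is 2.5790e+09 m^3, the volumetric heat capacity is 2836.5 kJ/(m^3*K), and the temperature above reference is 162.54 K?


Q_s = Vr * rhoc * dT / 1e12
Q_s = 2.5790e+09 * 2836.5 * 162.54 / 1e12
Q_s = 1189.034 PJ
Convert: 1189.034 PJ * 1000.0 = 1.1890e+06 TJ
Q_s = 1.1890e+06 TJ


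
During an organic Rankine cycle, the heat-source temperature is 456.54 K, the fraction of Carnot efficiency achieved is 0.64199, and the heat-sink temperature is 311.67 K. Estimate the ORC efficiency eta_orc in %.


eta_orc = (1 - Tc/Th) * f * 100
eta_orc = (1 - 311.67/456.54) * 0.64199 * 100
eta_orc = 20.372 %


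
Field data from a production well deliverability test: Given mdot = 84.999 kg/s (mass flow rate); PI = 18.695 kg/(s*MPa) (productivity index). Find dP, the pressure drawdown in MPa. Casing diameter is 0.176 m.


dP = mdot * 1000 / PI
dP = 84.999 * 1000 / 18.695
dP = 4546.617 kPa
Convert: 4546.617 kPa * 0.001 = 4.5466 MPa
dP = 4.5466 MPa


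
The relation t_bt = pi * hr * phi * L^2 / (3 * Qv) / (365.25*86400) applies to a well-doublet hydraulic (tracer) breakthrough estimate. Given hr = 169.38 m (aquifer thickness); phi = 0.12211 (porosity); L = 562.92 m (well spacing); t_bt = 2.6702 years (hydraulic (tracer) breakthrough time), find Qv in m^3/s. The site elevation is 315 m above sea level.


Qv = pi*hr*phi*L^2 / (3*t_bt*365.25*86400)
Qv = pi*169.38*0.12211*562.92^2 / (3*2.6702*365.25*86400)
Qv = 0.081449 m^3/s


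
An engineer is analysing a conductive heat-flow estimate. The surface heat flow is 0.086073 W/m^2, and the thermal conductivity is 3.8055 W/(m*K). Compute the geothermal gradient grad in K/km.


grad = q * 1000 / k
grad = 0.086073 * 1000 / 3.8055
grad = 22.61805 deg C/km
Convert: 22.61805 deg C/km * 1.0 = 22.618 K/km
grad = 22.618 K/km


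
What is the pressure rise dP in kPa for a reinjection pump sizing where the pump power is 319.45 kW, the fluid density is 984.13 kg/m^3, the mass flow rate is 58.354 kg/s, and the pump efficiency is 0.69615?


dP = P_pump * rho * eta / mdot
dP = 319.45 * 984.13 * 0.69615 / 58.354
dP = 3750.5 kPa


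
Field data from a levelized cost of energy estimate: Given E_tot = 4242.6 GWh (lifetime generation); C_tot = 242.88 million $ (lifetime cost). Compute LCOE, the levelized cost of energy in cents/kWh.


LCOE = C_tot / E_tot * 100
LCOE = 242.88 / 4242.6 * 100
LCOE = 5.7248 cents/kWh


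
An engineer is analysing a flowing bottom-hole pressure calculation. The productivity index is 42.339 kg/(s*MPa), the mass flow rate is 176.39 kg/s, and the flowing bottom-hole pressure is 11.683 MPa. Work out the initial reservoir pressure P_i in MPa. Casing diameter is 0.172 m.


P_i = P_wf + mdot / PI
P_i = 11.683 + 176.39 / 42.339
P_i = 15.849 MPa


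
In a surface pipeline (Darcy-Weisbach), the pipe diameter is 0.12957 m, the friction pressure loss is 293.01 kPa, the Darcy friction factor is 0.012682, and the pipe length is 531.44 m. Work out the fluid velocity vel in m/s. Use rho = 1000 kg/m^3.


vel = sqrt(dP*1000*2*D / (f*L*rho))
vel = sqrt(293.01*1000*2*0.12957 / (0.012682*531.44*1000))
vel = 3.3565 m/s


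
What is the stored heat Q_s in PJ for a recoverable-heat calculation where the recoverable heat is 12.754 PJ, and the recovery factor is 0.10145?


Q_s = Q_rec / RF
Q_s = 12.754 / 0.10145
Q_s = 125.72 PJ


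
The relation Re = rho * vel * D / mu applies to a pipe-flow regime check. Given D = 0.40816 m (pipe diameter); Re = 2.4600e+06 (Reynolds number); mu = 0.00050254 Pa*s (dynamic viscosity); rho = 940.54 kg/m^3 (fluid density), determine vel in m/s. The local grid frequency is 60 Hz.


vel = Re * mu / (rho * D)
vel = 2.4600e+06 * 0.00050254 / (940.54 * 0.40816)
vel = 3.2203 m/s


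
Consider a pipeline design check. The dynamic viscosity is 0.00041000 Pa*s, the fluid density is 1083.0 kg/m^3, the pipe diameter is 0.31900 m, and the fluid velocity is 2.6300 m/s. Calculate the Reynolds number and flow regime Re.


Step 1: Re = rho*vel*D/mu = 1083.0*2.63*0.319/0.00041 = 2.2161e+06
Step 2: Re = 2.2161e+06 > 4000, so flow is turbulent.
Re = 2.2161e+06 (turbulent)


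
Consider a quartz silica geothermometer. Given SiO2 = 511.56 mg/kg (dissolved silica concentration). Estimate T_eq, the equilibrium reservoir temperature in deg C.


T_eq = 1309 / (5.19 - log10(SiO2)) - 273.15
T_eq = 1309 / (5.19 - log10(511.56)) - 273.15
T_eq = 254.44 deg C
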